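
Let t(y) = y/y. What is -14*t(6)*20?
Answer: -280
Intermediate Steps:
t(y) = 1
-14*t(6)*20 = -14*1*20 = -14*20 = -280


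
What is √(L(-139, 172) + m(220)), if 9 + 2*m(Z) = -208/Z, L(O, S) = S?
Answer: √2021030/110 ≈ 12.924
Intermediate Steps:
m(Z) = -9/2 - 104/Z (m(Z) = -9/2 + (-208/Z)/2 = -9/2 - 104/Z)
√(L(-139, 172) + m(220)) = √(172 + (-9/2 - 104/220)) = √(172 + (-9/2 - 104*1/220)) = √(172 + (-9/2 - 26/55)) = √(172 - 547/110) = √(18373/110) = √2021030/110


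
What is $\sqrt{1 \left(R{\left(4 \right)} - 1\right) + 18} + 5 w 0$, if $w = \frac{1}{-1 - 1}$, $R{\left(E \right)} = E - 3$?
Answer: $3 \sqrt{2} \approx 4.2426$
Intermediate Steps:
$R{\left(E \right)} = -3 + E$ ($R{\left(E \right)} = E - 3 = -3 + E$)
$w = - \frac{1}{2}$ ($w = \frac{1}{-2} = - \frac{1}{2} \approx -0.5$)
$\sqrt{1 \left(R{\left(4 \right)} - 1\right) + 18} + 5 w 0 = \sqrt{1 \left(\left(-3 + 4\right) - 1\right) + 18} + 5 \left(- \frac{1}{2}\right) 0 = \sqrt{1 \left(1 - 1\right) + 18} - 0 = \sqrt{1 \cdot 0 + 18} + 0 = \sqrt{0 + 18} + 0 = \sqrt{18} + 0 = 3 \sqrt{2} + 0 = 3 \sqrt{2}$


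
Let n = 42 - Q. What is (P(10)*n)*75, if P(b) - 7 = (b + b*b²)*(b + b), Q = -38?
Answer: 121242000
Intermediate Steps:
P(b) = 7 + 2*b*(b + b³) (P(b) = 7 + (b + b*b²)*(b + b) = 7 + (b + b³)*(2*b) = 7 + 2*b*(b + b³))
n = 80 (n = 42 - 1*(-38) = 42 + 38 = 80)
(P(10)*n)*75 = ((7 + 2*10² + 2*10⁴)*80)*75 = ((7 + 2*100 + 2*10000)*80)*75 = ((7 + 200 + 20000)*80)*75 = (20207*80)*75 = 1616560*75 = 121242000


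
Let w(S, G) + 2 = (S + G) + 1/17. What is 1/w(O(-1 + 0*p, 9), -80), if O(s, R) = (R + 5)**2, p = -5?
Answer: 17/1939 ≈ 0.0087674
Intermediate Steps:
O(s, R) = (5 + R)**2
w(S, G) = -33/17 + G + S (w(S, G) = -2 + ((S + G) + 1/17) = -2 + ((G + S) + 1/17) = -2 + (1/17 + G + S) = -33/17 + G + S)
1/w(O(-1 + 0*p, 9), -80) = 1/(-33/17 - 80 + (5 + 9)**2) = 1/(-33/17 - 80 + 14**2) = 1/(-33/17 - 80 + 196) = 1/(1939/17) = 17/1939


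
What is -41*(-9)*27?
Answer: 9963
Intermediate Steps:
-41*(-9)*27 = 369*27 = 9963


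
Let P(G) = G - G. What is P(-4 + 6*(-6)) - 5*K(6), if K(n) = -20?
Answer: 100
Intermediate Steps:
P(G) = 0
P(-4 + 6*(-6)) - 5*K(6) = 0 - 5*(-20) = 0 + 100 = 100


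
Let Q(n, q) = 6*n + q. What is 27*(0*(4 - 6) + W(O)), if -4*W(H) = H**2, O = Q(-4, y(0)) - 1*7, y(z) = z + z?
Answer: -25947/4 ≈ -6486.8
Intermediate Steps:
y(z) = 2*z
Q(n, q) = q + 6*n
O = -31 (O = (2*0 + 6*(-4)) - 1*7 = (0 - 24) - 7 = -24 - 7 = -31)
W(H) = -H**2/4
27*(0*(4 - 6) + W(O)) = 27*(0*(4 - 6) - 1/4*(-31)**2) = 27*(0*(-2) - 1/4*961) = 27*(0 - 961/4) = 27*(-961/4) = -25947/4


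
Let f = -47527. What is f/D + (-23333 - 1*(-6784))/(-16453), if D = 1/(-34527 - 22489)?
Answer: 44584330071245/16453 ≈ 2.7098e+9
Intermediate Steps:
D = -1/57016 (D = 1/(-57016) = -1/57016 ≈ -1.7539e-5)
f/D + (-23333 - 1*(-6784))/(-16453) = -47527/(-1/57016) + (-23333 - 1*(-6784))/(-16453) = -47527*(-57016) + (-23333 + 6784)*(-1/16453) = 2709799432 - 16549*(-1/16453) = 2709799432 + 16549/16453 = 44584330071245/16453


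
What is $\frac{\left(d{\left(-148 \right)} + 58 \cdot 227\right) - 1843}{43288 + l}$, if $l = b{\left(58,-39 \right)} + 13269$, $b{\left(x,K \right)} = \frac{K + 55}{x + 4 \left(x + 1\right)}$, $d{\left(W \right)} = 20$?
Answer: $\frac{87759}{437573} \approx 0.20056$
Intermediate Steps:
$b{\left(x,K \right)} = \frac{55 + K}{4 + 5 x}$ ($b{\left(x,K \right)} = \frac{55 + K}{x + 4 \left(1 + x\right)} = \frac{55 + K}{x + \left(4 + 4 x\right)} = \frac{55 + K}{4 + 5 x}$)
$l = \frac{1950551}{147}$ ($l = \frac{55 - 39}{4 + 5 \cdot 58} + 13269 = \frac{1}{4 + 290} \cdot 16 + 13269 = \frac{1}{294} \cdot 16 + 13269 = \frac{8}{147} + 13269 = \frac{1950551}{147} \approx 13269.0$)
$\frac{\left(d{\left(-148 \right)} + 58 \cdot 227\right) - 1843}{43288 + l} = \frac{\left(20 + 58 \cdot 227\right) - 1843}{43288 + \frac{1950551}{147}} = \frac{\left(20 + 13166\right) - 1843}{\frac{8313887}{147}} = \left(13186 - 1843\right) \frac{147}{8313887} = 11343 \cdot \frac{147}{8313887} = \frac{87759}{437573}$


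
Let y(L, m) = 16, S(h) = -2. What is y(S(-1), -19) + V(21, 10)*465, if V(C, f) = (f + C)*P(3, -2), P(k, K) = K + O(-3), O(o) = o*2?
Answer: -115304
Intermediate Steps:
O(o) = 2*o
P(k, K) = -6 + K (P(k, K) = K + 2*(-3) = K - 6 = -6 + K)
V(C, f) = -8*C - 8*f (V(C, f) = (f + C)*(-6 - 2) = (C + f)*(-8) = -8*C - 8*f)
y(S(-1), -19) + V(21, 10)*465 = 16 + (-8*21 - 8*10)*465 = 16 + (-168 - 80)*465 = 16 - 248*465 = 16 - 115320 = -115304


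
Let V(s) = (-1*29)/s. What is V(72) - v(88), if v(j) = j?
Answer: -6365/72 ≈ -88.403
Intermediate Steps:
V(s) = -29/s
V(72) - v(88) = -29/72 - 1*88 = -29*1/72 - 88 = -29/72 - 88 = -6365/72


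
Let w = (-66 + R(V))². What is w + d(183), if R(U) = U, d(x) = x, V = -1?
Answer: 4672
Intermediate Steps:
w = 4489 (w = (-66 - 1)² = (-67)² = 4489)
w + d(183) = 4489 + 183 = 4672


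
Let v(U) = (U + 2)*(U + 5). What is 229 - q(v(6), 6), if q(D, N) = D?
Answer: 141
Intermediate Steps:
v(U) = (2 + U)*(5 + U)
229 - q(v(6), 6) = 229 - (10 + 6² + 7*6) = 229 - (10 + 36 + 42) = 229 - 1*88 = 229 - 88 = 141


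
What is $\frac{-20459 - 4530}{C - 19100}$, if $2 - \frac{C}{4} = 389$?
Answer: $\frac{24989}{20648} \approx 1.2102$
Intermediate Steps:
$C = -1548$ ($C = 8 - 1556 = -1548$)
$\frac{-20459 - 4530}{C - 19100} = \frac{-20459 - 4530}{-1548 - 19100} = - \frac{24989}{-20648} = \left(-24989\right) \left(- \frac{1}{20648}\right) = \frac{24989}{20648}$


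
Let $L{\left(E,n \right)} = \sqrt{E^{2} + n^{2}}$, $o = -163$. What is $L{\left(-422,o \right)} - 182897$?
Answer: $-182897 + \sqrt{204653} \approx -1.8244 \cdot 10^{5}$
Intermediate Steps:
$L{\left(-422,o \right)} - 182897 = \sqrt{\left(-422\right)^{2} + \left(-163\right)^{2}} - 182897 = \sqrt{178084 + 26569} - 182897 = \sqrt{204653} - 182897 = -182897 + \sqrt{204653}$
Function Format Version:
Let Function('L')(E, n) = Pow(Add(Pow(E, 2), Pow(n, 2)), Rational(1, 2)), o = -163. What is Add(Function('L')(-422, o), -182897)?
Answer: Add(-182897, Pow(204653, Rational(1, 2))) ≈ -1.8244e+5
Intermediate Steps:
Add(Function('L')(-422, o), -182897) = Add(Pow(Add(Pow(-422, 2), Pow(-163, 2)), Rational(1, 2)), -182897) = Add(Pow(Add(178084, 26569), Rational(1, 2)), -182897) = Add(Pow(204653, Rational(1, 2)), -182897) = Add(-182897, Pow(204653, Rational(1, 2)))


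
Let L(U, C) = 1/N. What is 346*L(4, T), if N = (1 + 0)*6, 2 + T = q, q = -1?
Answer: 173/3 ≈ 57.667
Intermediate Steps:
T = -3 (T = -2 - 1 = -3)
N = 6 (N = 1*6 = 6)
L(U, C) = ⅙ (L(U, C) = 1/6 = ⅙)
346*L(4, T) = 346*(⅙) = 173/3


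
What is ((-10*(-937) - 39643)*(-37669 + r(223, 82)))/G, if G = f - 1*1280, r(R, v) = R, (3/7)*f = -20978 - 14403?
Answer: -3400808274/251507 ≈ -13522.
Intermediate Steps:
f = -247667/3 (f = 7*(-20978 - 14403)/3 = (7/3)*(-35381) = -247667/3 ≈ -82556.)
G = -251507/3 (G = -247667/3 - 1*1280 = -247667/3 - 1280 = -251507/3 ≈ -83836.)
((-10*(-937) - 39643)*(-37669 + r(223, 82)))/G = ((-10*(-937) - 39643)*(-37669 + 223))/(-251507/3) = ((9370 - 39643)*(-37446))*(-3/251507) = -30273*(-37446)*(-3/251507) = 1133602758*(-3/251507) = -3400808274/251507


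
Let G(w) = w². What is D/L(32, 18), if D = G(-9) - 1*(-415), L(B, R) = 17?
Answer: 496/17 ≈ 29.176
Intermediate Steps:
D = 496 (D = (-9)² - 1*(-415) = 81 + 415 = 496)
D/L(32, 18) = 496/17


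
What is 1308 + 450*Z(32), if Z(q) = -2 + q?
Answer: 14808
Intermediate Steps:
1308 + 450*Z(32) = 1308 + 450*(-2 + 32) = 1308 + 450*30 = 1308 + 13500 = 14808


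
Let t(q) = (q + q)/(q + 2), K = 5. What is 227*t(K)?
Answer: 2270/7 ≈ 324.29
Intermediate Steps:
t(q) = 2*q/(2 + q) (t(q) = (2*q)/(2 + q) = 2*q/(2 + q))
227*t(K) = 227*(2*5/(2 + 5)) = 227*(2*5/7) = 227*(2*5*(⅐)) = 227*(10/7) = 2270/7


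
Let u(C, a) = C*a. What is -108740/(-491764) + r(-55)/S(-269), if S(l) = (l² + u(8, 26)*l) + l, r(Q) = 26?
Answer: 220981183/992133870 ≈ 0.22273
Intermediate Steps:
S(l) = l² + 209*l (S(l) = (l² + (8*26)*l) + l = (l² + 208*l) + l = l² + 209*l)
-108740/(-491764) + r(-55)/S(-269) = -108740/(-491764) + 26/((-269*(209 - 269))) = -108740*(-1/491764) + 26/((-269*(-60))) = 27185/122941 + 26/16140 = 27185/122941 + 26*(1/16140) = 27185/122941 + 13/8070 = 220981183/992133870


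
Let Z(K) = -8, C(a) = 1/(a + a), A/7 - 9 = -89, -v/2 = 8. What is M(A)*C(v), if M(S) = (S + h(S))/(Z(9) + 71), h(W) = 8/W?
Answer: 13067/47040 ≈ 0.27778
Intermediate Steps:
v = -16 (v = -2*8 = -16)
A = -560 (A = 63 + 7*(-89) = 63 - 623 = -560)
C(a) = 1/(2*a)
M(S) = S/63 + 8/(63*S) (M(S) = (S + 8/S)/(-8 + 71) = (S + 8/S)/63 = (S + 8/S)*(1/63) = S/63 + 8/(63*S))
M(A)*C(v) = ((1/63)*(8 + (-560)²)/(-560))*((½)/(-16)) = ((1/63)*(-1/560)*(8 + 313600))*((½)*(-1/16)) = ((1/63)*(-1/560)*313608)*(-1/32) = -13067/1470*(-1/32) = 13067/47040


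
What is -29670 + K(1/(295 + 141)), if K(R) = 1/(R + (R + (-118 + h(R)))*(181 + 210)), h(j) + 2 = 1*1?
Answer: -150473274319/5071563 ≈ -29670.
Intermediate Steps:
h(j) = -1 (h(j) = -2 + 1*1 = -2 + 1 = -1)
K(R) = 1/(-46529 + 392*R) (K(R) = 1/(R + (R + (-118 - 1))*(181 + 210)) = 1/(R + (R - 119)*391) = 1/(R + (-119 + R)*391) = 1/(R + (-46529 + 391*R)) = 1/(-46529 + 392*R))
-29670 + K(1/(295 + 141)) = -29670 + 1/(7*(-6647 + 56/(295 + 141))) = -29670 + 1/(7*(-6647 + 56/436)) = -29670 + 1/(7*(-6647 + 56*(1/436))) = -29670 + 1/(7*(-6647 + 14/109)) = -29670 + 1/(7*(-724509/109)) = -29670 + (⅐)*(-109/724509) = -29670 - 109/5071563 = -150473274319/5071563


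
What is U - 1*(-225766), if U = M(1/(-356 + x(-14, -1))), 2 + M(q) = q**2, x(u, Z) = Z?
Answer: 28773396037/127449 ≈ 2.2576e+5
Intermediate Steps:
M(q) = -2 + q**2
U = -254897/127449 (U = -2 + (1/(-356 - 1))**2 = -2 + (1/(-357))**2 = -2 + (-1/357)**2 = -2 + 1/127449 = -254897/127449 ≈ -2.0000)
U - 1*(-225766) = -254897/127449 - 1*(-225766) = -254897/127449 + 225766 = 28773396037/127449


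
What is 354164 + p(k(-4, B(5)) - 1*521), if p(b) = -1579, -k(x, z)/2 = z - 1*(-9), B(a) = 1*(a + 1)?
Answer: 352585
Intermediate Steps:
B(a) = 1 + a (B(a) = 1*(1 + a) = 1 + a)
k(x, z) = -18 - 2*z (k(x, z) = -2*(z - 1*(-9)) = -2*(z + 9) = -2*(9 + z) = -18 - 2*z)
354164 + p(k(-4, B(5)) - 1*521) = 354164 - 1579 = 352585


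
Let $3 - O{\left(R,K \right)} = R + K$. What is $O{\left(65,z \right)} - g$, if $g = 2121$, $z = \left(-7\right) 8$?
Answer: $-2127$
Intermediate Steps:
$z = -56$
$O{\left(R,K \right)} = 3 - K - R$ ($O{\left(R,K \right)} = 3 - \left(R + K\right) = 3 - \left(K + R\right) = 3 - K - R$)
$O{\left(65,z \right)} - g = \left(3 - -56 - 65\right) - 2121 = \left(3 + 56 - 65\right) - 2121 = -6 - 2121 = -2127$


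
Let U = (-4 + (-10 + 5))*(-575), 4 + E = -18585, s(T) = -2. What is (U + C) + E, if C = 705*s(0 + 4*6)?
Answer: -14824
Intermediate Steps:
E = -18589 (E = -4 - 18585 = -18589)
C = -1410 (C = 705*(-2) = -1410)
U = 5175 (U = (-4 - 5)*(-575) = -9*(-575) = 5175)
(U + C) + E = (5175 - 1410) - 18589 = 3765 - 18589 = -14824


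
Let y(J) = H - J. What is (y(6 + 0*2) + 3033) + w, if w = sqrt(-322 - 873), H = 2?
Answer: 3029 + I*sqrt(1195) ≈ 3029.0 + 34.569*I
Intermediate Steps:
y(J) = 2 - J
w = I*sqrt(1195) (w = sqrt(-1195) = I*sqrt(1195) ≈ 34.569*I)
(y(6 + 0*2) + 3033) + w = ((2 - (6 + 0*2)) + 3033) + I*sqrt(1195) = ((2 - (6 + 0)) + 3033) + I*sqrt(1195) = ((2 - 1*6) + 3033) + I*sqrt(1195) = ((2 - 6) + 3033) + I*sqrt(1195) = (-4 + 3033) + I*sqrt(1195) = 3029 + I*sqrt(1195)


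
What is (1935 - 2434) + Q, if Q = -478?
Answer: -977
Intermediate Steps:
(1935 - 2434) + Q = (1935 - 2434) - 478 = -499 - 478 = -977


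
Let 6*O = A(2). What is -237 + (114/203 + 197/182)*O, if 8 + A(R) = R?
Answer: -1259563/5278 ≈ -238.64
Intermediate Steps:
A(R) = -8 + R
O = -1 (O = (-8 + 2)/6 = (⅙)*(-6) = -1)
-237 + (114/203 + 197/182)*O = -237 + (114/203 + 197/182)*(-1) = -237 + (8677/5278)*(-1) = -237 - 8677/5278 = -1259563/5278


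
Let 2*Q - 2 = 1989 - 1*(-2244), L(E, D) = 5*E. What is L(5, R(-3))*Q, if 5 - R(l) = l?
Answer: 105875/2 ≈ 52938.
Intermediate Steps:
R(l) = 5 - l
Q = 4235/2 (Q = 1 + (1989 - 1*(-2244))/2 = 1 + (1989 + 2244)/2 = 1 + (½)*4233 = 1 + 4233/2 = 4235/2 ≈ 2117.5)
L(5, R(-3))*Q = (5*5)*(4235/2) = 25*(4235/2) = 105875/2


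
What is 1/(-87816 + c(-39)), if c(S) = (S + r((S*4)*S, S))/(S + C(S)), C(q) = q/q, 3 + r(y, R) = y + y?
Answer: -19/1674567 ≈ -1.1346e-5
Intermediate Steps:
r(y, R) = -3 + 2*y (r(y, R) = -3 + (y + y) = -3 + 2*y)
C(q) = 1
c(S) = (-3 + S + 8*S**2)/(1 + S) (c(S) = (S + (-3 + 2*((S*4)*S)))/(S + 1) = (S + (-3 + 2*((4*S)*S)))/(1 + S) = (S + (-3 + 2*(4*S**2)))/(1 + S) = (S + (-3 + 8*S**2))/(1 + S) = (-3 + S + 8*S**2)/(1 + S))
1/(-87816 + c(-39)) = 1/(-87816 + (-3 - 39 + 8*(-39)**2)/(1 - 39)) = 1/(-87816 + (-3 - 39 + 8*1521)/(-38)) = 1/(-87816 - (-3 - 39 + 12168)/38) = 1/(-87816 - 1/38*12126) = 1/(-87816 - 6063/19) = 1/(-1674567/19) = -19/1674567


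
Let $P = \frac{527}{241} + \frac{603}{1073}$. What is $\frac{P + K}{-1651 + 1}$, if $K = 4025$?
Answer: $- \frac{1041547619}{426678450} \approx -2.4411$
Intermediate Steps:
$P = \frac{710794}{258593}$ ($P = 527 \cdot \frac{1}{241} + 603 \cdot \frac{1}{1073} = \frac{527}{241} + \frac{603}{1073} = \frac{710794}{258593} \approx 2.7487$)
$\frac{P + K}{-1651 + 1} = \frac{\frac{710794}{258593} + 4025}{-1651 + 1} = \frac{1041547619}{258593 \left(-1650\right)} = \frac{1041547619}{258593} \left(- \frac{1}{1650}\right) = - \frac{1041547619}{426678450}$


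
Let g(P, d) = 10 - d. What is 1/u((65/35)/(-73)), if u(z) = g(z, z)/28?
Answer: 14308/5123 ≈ 2.7929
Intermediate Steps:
u(z) = 5/14 - z/28 (u(z) = (10 - z)/28 = (10 - z)*(1/28) = 5/14 - z/28)
1/u((65/35)/(-73)) = 1/(5/14 - 65/35/(28*(-73))) = 1/(5/14 - 65*(1/35)*(-1)/(28*73)) = 1/(5/14 - 13*(-1)/(196*73)) = 1/(5/14 - 1/28*(-13/511)) = 1/(5/14 + 13/14308) = 1/(5123/14308) = 14308/5123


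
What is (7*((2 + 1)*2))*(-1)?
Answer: -42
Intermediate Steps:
(7*((2 + 1)*2))*(-1) = (7*(3*2))*(-1) = (7*6)*(-1) = 42*(-1) = -42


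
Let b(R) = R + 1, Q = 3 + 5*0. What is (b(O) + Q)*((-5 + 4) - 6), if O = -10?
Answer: 42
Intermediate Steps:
Q = 3 (Q = 3 + 0 = 3)
b(R) = 1 + R
(b(O) + Q)*((-5 + 4) - 6) = ((1 - 10) + 3)*((-5 + 4) - 6) = (-9 + 3)*(-1 - 6) = -6*(-7) = 42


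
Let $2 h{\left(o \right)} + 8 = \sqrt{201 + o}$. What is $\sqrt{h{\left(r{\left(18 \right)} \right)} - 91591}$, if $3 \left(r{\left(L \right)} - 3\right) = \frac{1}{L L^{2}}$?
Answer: $\frac{\sqrt{-118707120 + 2 \sqrt{21415110}}}{36} \approx 302.63 i$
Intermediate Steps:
$r{\left(L \right)} = 3 + \frac{1}{3 L^{3}}$ ($r{\left(L \right)} = 3 + \frac{1}{3 L L^{2}} = 3 + \frac{1}{3 L^{3}}$)
$h{\left(o \right)} = -4 + \frac{\sqrt{201 + o}}{2}$
$\sqrt{h{\left(r{\left(18 \right)} \right)} - 91591} = \sqrt{\left(-4 + \frac{\sqrt{201 + \left(3 + \frac{1}{3 \cdot 5832}\right)}}{2}\right) - 91591} = \sqrt{\left(-4 + \frac{\sqrt{201 + \left(3 + \frac{1}{3} \cdot \frac{1}{5832}\right)}}{2}\right) - 91591} = \sqrt{\left(-4 + \frac{\sqrt{201 + \left(3 + \frac{1}{17496}\right)}}{2}\right) - 91591} = \sqrt{\left(-4 + \frac{\sqrt{201 + \frac{52489}{17496}}}{2}\right) - 91591} = \sqrt{\left(-4 + \frac{\sqrt{\frac{3569185}{17496}}}{2}\right) - 91591} = \sqrt{\left(-4 + \frac{\frac{1}{324} \sqrt{21415110}}{2}\right) - 91591} = \sqrt{\left(-4 + \frac{\sqrt{21415110}}{648}\right) - 91591} = \sqrt{-91595 + \frac{\sqrt{21415110}}{648}}$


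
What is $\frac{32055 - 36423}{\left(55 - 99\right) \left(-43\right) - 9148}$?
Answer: $\frac{546}{907} \approx 0.60198$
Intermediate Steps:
$\frac{32055 - 36423}{\left(55 - 99\right) \left(-43\right) - 9148} = - \frac{4368}{\left(-44\right) \left(-43\right) - 9148} = - \frac{4368}{1892 - 9148} = - \frac{4368}{-7256} = \left(-4368\right) \left(- \frac{1}{7256}\right) = \frac{546}{907}$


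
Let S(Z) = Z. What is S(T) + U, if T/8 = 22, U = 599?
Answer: 775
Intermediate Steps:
T = 176 (T = 8*22 = 176)
S(T) + U = 176 + 599 = 775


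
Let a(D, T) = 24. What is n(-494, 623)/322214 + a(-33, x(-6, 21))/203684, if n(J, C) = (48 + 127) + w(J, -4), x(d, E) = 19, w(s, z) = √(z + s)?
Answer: 10844459/16407459094 + I*√498/322214 ≈ 0.00066095 + 6.9258e-5*I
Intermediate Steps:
w(s, z) = √(s + z)
n(J, C) = 175 + √(-4 + J) (n(J, C) = (48 + 127) + √(J - 4) = 175 + √(-4 + J))
n(-494, 623)/322214 + a(-33, x(-6, 21))/203684 = (175 + √(-4 - 494))/322214 + 24/203684 = (175 + √(-498))*(1/322214) + 24*(1/203684) = (175 + I*√498)*(1/322214) + 6/50921 = (175/322214 + I*√498/322214) + 6/50921 = 10844459/16407459094 + I*√498/322214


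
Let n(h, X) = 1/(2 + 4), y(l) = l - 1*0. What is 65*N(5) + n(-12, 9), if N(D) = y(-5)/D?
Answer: -389/6 ≈ -64.833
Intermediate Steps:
y(l) = l (y(l) = l + 0 = l)
n(h, X) = 1/6
N(D) = -5/D
65*N(5) + n(-12, 9) = 65*(-5/5) + 1/6 = 65*(-5*1/5) + 1/6 = 65*(-1) + 1/6 = -65 + 1/6 = -389/6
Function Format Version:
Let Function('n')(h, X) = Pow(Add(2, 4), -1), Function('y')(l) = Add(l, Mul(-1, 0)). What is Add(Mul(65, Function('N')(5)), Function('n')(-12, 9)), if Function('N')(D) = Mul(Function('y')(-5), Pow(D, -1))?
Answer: Rational(-389, 6) ≈ -64.833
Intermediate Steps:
Function('y')(l) = l (Function('y')(l) = Add(l, 0) = l)
Function('n')(h, X) = Rational(1, 6) (Function('n')(h, X) = Pow(6, -1) = Rational(1, 6))
Function('N')(D) = Mul(-5, Pow(D, -1))
Add(Mul(65, Function('N')(5)), Function('n')(-12, 9)) = Add(Mul(65, Mul(-5, Pow(5, -1))), Rational(1, 6)) = Add(Mul(65, Mul(-5, Rational(1, 5))), Rational(1, 6)) = Add(Mul(65, -1), Rational(1, 6)) = Add(-65, Rational(1, 6)) = Rational(-389, 6)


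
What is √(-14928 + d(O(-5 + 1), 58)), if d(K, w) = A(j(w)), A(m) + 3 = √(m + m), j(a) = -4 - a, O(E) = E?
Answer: √(-14931 + 2*I*√31) ≈ 0.0456 + 122.19*I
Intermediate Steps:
A(m) = -3 + √2*√m (A(m) = -3 + √(m + m) = -3 + √(2*m) = -3 + √2*√m)
d(K, w) = -3 + √2*√(-4 - w)
√(-14928 + d(O(-5 + 1), 58)) = √(-14928 + (-3 + √(-8 - 2*58))) = √(-14928 + (-3 + √(-8 - 116))) = √(-14928 + (-3 + √(-124))) = √(-14928 + (-3 + 2*I*√31)) = √(-14931 + 2*I*√31)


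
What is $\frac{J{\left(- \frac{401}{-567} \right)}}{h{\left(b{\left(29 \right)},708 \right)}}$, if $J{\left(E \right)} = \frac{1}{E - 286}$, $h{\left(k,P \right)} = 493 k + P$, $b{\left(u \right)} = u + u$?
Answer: $- \frac{81}{677131546} \approx -1.1962 \cdot 10^{-7}$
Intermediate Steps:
$b{\left(u \right)} = 2 u$
$h{\left(k,P \right)} = P + 493 k$
$J{\left(E \right)} = \frac{1}{-286 + E}$
$\frac{J{\left(- \frac{401}{-567} \right)}}{h{\left(b{\left(29 \right)},708 \right)}} = \frac{1}{\left(-286 - \frac{401}{-567}\right) \left(708 + 493 \cdot 2 \cdot 29\right)} = \frac{1}{\left(-286 - - \frac{401}{567}\right) \left(708 + 493 \cdot 58\right)} = \frac{1}{\left(-286 + \frac{401}{567}\right) \left(708 + 28594\right)} = \frac{1}{\left(- \frac{161761}{567}\right) 29302} = \left(- \frac{567}{161761}\right) \frac{1}{29302} = - \frac{81}{677131546}$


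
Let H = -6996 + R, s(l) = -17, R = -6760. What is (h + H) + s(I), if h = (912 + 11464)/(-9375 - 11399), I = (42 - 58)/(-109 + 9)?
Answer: -647359/47 ≈ -13774.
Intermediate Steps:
I = 4/25 (I = -16/(-100) = -16*(-1/100) = 4/25 ≈ 0.16000)
H = -13756 (H = -6996 - 6760 = -13756)
h = -28/47 (h = 12376/(-20774) = 12376*(-1/20774) = -28/47 ≈ -0.59575)
(h + H) + s(I) = (-28/47 - 13756) - 17 = -646560/47 - 17 = -647359/47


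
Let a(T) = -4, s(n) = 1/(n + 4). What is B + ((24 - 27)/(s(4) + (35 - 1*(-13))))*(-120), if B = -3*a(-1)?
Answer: 1500/77 ≈ 19.481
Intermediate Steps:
s(n) = 1/(4 + n)
B = 12 (B = -3*(-4) = 12)
B + ((24 - 27)/(s(4) + (35 - 1*(-13))))*(-120) = 12 + ((24 - 27)/(1/(4 + 4) + (35 - 1*(-13))))*(-120) = 12 - 3/(1/8 + (35 + 13))*(-120) = 12 - 3/(⅛ + 48)*(-120) = 12 - 3/385/8*(-120) = 12 - 3*8/385*(-120) = 12 - 24/385*(-120) = 12 + 576/77 = 1500/77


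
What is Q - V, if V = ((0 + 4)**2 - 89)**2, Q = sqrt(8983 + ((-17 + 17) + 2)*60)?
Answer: -5329 + sqrt(9103) ≈ -5233.6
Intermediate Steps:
Q = sqrt(9103) (Q = sqrt(8983 + (0 + 2)*60) = sqrt(8983 + 2*60) = sqrt(8983 + 120) = sqrt(9103) ≈ 95.410)
V = 5329 (V = (4**2 - 89)**2 = (16 - 89)**2 = (-73)**2 = 5329)
Q - V = sqrt(9103) - 1*5329 = sqrt(9103) - 5329 = -5329 + sqrt(9103)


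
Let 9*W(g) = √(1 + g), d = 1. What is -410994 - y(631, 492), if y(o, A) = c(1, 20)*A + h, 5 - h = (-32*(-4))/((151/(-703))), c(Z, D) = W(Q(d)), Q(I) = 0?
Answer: -186477263/453 ≈ -4.1165e+5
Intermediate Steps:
W(g) = √(1 + g)/9
c(Z, D) = ⅑ (c(Z, D) = √(1 + 0)/9 = √1/9 = (⅑)*1 = ⅑)
h = 90739/151 (h = 5 - (-32*(-4))/(151/(-703)) = 5 - 128/(151*(-1/703)) = 5 - 128/(-151/703) = 5 - 128*(-703)/151 = 5 - 1*(-89984/151) = 5 + 89984/151 = 90739/151 ≈ 600.92)
y(o, A) = 90739/151 + A/9 (y(o, A) = A/9 + 90739/151 = 90739/151 + A/9)
-410994 - y(631, 492) = -410994 - (90739/151 + (⅑)*492) = -410994 - (90739/151 + 164/3) = -410994 - 1*296981/453 = -410994 - 296981/453 = -186477263/453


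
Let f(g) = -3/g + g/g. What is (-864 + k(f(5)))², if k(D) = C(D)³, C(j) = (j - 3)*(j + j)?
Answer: 186066186609664/244140625 ≈ 7.6213e+5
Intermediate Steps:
f(g) = 1 - 3/g (f(g) = -3/g + 1 = 1 - 3/g)
C(j) = 2*j*(-3 + j) (C(j) = (-3 + j)*(2*j) = 2*j*(-3 + j))
k(D) = 8*D³*(-3 + D)³ (k(D) = (2*D*(-3 + D))³ = 8*D³*(-3 + D)³)
(-864 + k(f(5)))² = (-864 + 8*((-3 + 5)/5)³*(-3 + (-3 + 5)/5)³)² = (-864 + 8*((⅕)*2)³*(-3 + (⅕)*2)³)² = (-864 + 8*(⅖)³*(-3 + ⅖)³)² = (-864 + 8*(8/125)*(-13/5)³)² = (-864 + 8*(8/125)*(-2197/125))² = (-864 - 140608/15625)² = (-13640608/15625)² = 186066186609664/244140625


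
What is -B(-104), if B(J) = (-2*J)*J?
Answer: 21632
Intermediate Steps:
B(J) = -2*J²
-B(-104) = -(-2)*(-104)² = -(-2)*10816 = -1*(-21632) = 21632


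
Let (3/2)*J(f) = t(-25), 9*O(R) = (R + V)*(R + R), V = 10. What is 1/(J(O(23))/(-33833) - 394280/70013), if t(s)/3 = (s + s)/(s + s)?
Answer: -2368749829/13339815266 ≈ -0.17757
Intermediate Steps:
t(s) = 3 (t(s) = 3*((s + s)/(s + s)) = 3*((2*s)/((2*s))) = 3*((2*s)*(1/(2*s))) = 3*1 = 3)
O(R) = 2*R*(10 + R)/9 (O(R) = ((R + 10)*(R + R))/9 = ((10 + R)*(2*R))/9 = (2*R*(10 + R))/9 = 2*R*(10 + R)/9)
J(f) = 2 (J(f) = (2/3)*3 = 2)
1/(J(O(23))/(-33833) - 394280/70013) = 1/(2/(-33833) - 394280/70013) = 1/(2*(-1/33833) - 394280*1/70013) = 1/(-2/33833 - 394280/70013) = 1/(-13339815266/2368749829) = -2368749829/13339815266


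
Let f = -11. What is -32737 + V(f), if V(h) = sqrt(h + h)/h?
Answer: -32737 - I*sqrt(22)/11 ≈ -32737.0 - 0.4264*I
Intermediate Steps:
V(h) = sqrt(2)/sqrt(h) (V(h) = sqrt(2*h)/h = (sqrt(2)*sqrt(h))/h = sqrt(2)/sqrt(h))
-32737 + V(f) = -32737 + sqrt(2)/sqrt(-11) = -32737 + sqrt(2)*(-I*sqrt(11)/11) = -32737 - I*sqrt(22)/11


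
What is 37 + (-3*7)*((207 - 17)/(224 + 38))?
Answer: 2852/131 ≈ 21.771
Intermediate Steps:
37 + (-3*7)*((207 - 17)/(224 + 38)) = 37 - 3990/262 = 37 - 21*95/131 = 37 - 1995/131 = 2852/131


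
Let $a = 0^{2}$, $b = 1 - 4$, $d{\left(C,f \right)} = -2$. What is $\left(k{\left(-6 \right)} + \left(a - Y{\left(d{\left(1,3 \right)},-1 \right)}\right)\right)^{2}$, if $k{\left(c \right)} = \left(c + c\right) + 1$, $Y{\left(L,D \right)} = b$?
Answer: $64$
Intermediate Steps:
$b = -3$ ($b = 1 - 4 = -3$)
$Y{\left(L,D \right)} = -3$
$k{\left(c \right)} = 1 + 2 c$ ($k{\left(c \right)} = 2 c + 1 = 1 + 2 c$)
$a = 0$
$\left(k{\left(-6 \right)} + \left(a - Y{\left(d{\left(1,3 \right)},-1 \right)}\right)\right)^{2} = \left(\left(1 + 2 \left(-6\right)\right) + \left(0 - -3\right)\right)^{2} = \left(\left(1 - 12\right) + \left(0 + 3\right)\right)^{2} = \left(-11 + 3\right)^{2} = \left(-8\right)^{2} = 64$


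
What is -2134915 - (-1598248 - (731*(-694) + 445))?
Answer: -1043536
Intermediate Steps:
-2134915 - (-1598248 - (731*(-694) + 445)) = -2134915 - (-1598248 - (-507314 + 445)) = -2134915 - (-1598248 - 1*(-506869)) = -2134915 - (-1598248 + 506869) = -2134915 - 1*(-1091379) = -2134915 + 1091379 = -1043536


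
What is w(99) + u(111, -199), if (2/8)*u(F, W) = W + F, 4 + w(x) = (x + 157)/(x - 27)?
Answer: -3172/9 ≈ -352.44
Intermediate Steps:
w(x) = -4 + (157 + x)/(-27 + x) (w(x) = -4 + (x + 157)/(x - 27) = -4 + (157 + x)/(-27 + x))
u(F, W) = 4*F + 4*W (u(F, W) = 4*(W + F) = 4*(F + W) = 4*F + 4*W)
w(99) + u(111, -199) = (265 - 3*99)/(-27 + 99) + (4*111 + 4*(-199)) = (265 - 297)/72 + (444 - 796) = (1/72)*(-32) - 352 = -4/9 - 352 = -3172/9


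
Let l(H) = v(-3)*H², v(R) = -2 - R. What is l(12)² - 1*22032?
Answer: -1296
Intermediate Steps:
l(H) = H² (l(H) = (-2 - 1*(-3))*H² = (-2 + 3)*H² = 1*H² = H²)
l(12)² - 1*22032 = (12²)² - 1*22032 = 144² - 22032 = 20736 - 22032 = -1296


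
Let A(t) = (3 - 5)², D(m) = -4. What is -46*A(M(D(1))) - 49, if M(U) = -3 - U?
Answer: -233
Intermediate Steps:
A(t) = 4 (A(t) = (-2)² = 4)
-46*A(M(D(1))) - 49 = -46*4 - 49 = -184 - 49 = -233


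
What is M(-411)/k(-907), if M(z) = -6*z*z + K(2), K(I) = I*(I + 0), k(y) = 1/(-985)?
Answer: 998319170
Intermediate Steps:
k(y) = -1/985
K(I) = I² (K(I) = I*I = I²)
M(z) = 4 - 6*z² (M(z) = -6*z*z + 2² = -6*z² + 4 = 4 - 6*z²)
M(-411)/k(-907) = (4 - 6*(-411)²)/(-1/985) = (4 - 6*168921)*(-985) = (4 - 1013526)*(-985) = -1013522*(-985) = 998319170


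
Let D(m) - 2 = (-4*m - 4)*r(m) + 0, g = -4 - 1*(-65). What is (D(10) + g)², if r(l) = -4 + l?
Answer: 40401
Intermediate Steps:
g = 61 (g = -4 + 65 = 61)
D(m) = 2 + (-4 + m)*(-4 - 4*m) (D(m) = 2 + ((-4*m - 4)*(-4 + m) + 0) = 2 + ((-4 - 4*m)*(-4 + m) + 0) = 2 + ((-4 + m)*(-4 - 4*m) + 0) = 2 + (-4 + m)*(-4 - 4*m))
(D(10) + g)² = ((18 - 4*10² + 12*10) + 61)² = ((18 - 4*100 + 120) + 61)² = ((18 - 400 + 120) + 61)² = (-262 + 61)² = (-201)² = 40401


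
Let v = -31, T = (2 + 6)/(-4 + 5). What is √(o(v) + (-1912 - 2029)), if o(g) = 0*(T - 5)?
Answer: I*√3941 ≈ 62.777*I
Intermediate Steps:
T = 8 (T = 8/1 = 8*1 = 8)
o(g) = 0 (o(g) = 0*(8 - 5) = 0*3 = 0)
√(o(v) + (-1912 - 2029)) = √(0 + (-1912 - 2029)) = √(0 - 3941) = √(-3941) = I*√3941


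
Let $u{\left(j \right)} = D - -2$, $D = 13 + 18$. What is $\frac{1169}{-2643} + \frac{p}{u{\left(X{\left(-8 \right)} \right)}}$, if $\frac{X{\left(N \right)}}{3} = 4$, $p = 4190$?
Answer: $\frac{1226177}{9691} \approx 126.53$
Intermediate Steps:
$D = 31$
$X{\left(N \right)} = 12$ ($X{\left(N \right)} = 3 \cdot 4 = 12$)
$u{\left(j \right)} = 33$ ($u{\left(j \right)} = 31 - -2 = 31 + 2 = 33$)
$\frac{1169}{-2643} + \frac{p}{u{\left(X{\left(-8 \right)} \right)}} = \frac{1169}{-2643} + \frac{4190}{33} = 1169 \left(- \frac{1}{2643}\right) + 4190 \cdot \frac{1}{33} = - \frac{1169}{2643} + \frac{4190}{33} = \frac{1226177}{9691}$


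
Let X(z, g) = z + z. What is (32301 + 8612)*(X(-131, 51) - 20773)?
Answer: -860604955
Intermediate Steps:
X(z, g) = 2*z
(32301 + 8612)*(X(-131, 51) - 20773) = (32301 + 8612)*(2*(-131) - 20773) = 40913*(-262 - 20773) = 40913*(-21035) = -860604955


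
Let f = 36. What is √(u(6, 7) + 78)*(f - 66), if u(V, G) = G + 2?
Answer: -30*√87 ≈ -279.82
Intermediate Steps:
u(V, G) = 2 + G
√(u(6, 7) + 78)*(f - 66) = √((2 + 7) + 78)*(36 - 66) = √(9 + 78)*(-30) = √87*(-30) = -30*√87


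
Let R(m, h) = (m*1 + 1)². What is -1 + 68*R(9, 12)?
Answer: 6799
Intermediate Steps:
R(m, h) = (1 + m)² (R(m, h) = (m + 1)² = (1 + m)²)
-1 + 68*R(9, 12) = -1 + 68*(1 + 9)² = -1 + 68*10² = -1 + 68*100 = -1 + 6800 = 6799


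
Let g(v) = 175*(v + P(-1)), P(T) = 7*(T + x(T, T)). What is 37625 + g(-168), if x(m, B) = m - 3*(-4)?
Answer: 20475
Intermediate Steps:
x(m, B) = 12 + m (x(m, B) = m + 12 = 12 + m)
P(T) = 84 + 14*T (P(T) = 7*(T + (12 + T)) = 7*(12 + 2*T) = 84 + 14*T)
g(v) = 12250 + 175*v (g(v) = 175*(v + (84 + 14*(-1))) = 175*(v + (84 - 14)) = 175*(v + 70) = 175*(70 + v) = 12250 + 175*v)
37625 + g(-168) = 37625 + (12250 + 175*(-168)) = 37625 + (12250 - 29400) = 37625 - 17150 = 20475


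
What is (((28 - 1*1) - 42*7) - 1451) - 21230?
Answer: -22948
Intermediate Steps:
(((28 - 1*1) - 42*7) - 1451) - 21230 = (((28 - 1) - 294) - 1451) - 21230 = ((27 - 294) - 1451) - 21230 = (-267 - 1451) - 21230 = -1718 - 21230 = -22948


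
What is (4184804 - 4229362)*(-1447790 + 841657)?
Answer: 27008074214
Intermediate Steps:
(4184804 - 4229362)*(-1447790 + 841657) = -44558*(-606133) = 27008074214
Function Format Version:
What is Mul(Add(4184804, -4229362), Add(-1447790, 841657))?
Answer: 27008074214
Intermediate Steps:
Mul(Add(4184804, -4229362), Add(-1447790, 841657)) = Mul(-44558, -606133) = 27008074214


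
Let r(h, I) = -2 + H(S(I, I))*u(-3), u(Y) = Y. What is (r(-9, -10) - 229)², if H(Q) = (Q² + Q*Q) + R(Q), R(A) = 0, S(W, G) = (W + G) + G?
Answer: 31708161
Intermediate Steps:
S(W, G) = W + 2*G (S(W, G) = (G + W) + G = W + 2*G)
H(Q) = 2*Q² (H(Q) = (Q² + Q*Q) + 0 = (Q² + Q²) + 0 = 2*Q² + 0 = 2*Q²)
r(h, I) = -2 - 54*I² (r(h, I) = -2 + (2*(I + 2*I)²)*(-3) = -2 + (2*(3*I)²)*(-3) = -2 + (2*(9*I²))*(-3) = -2 + (18*I²)*(-3) = -2 - 54*I²)
(r(-9, -10) - 229)² = ((-2 - 54*(-10)²) - 229)² = ((-2 - 54*100) - 229)² = ((-2 - 5400) - 229)² = (-5402 - 229)² = (-5631)² = 31708161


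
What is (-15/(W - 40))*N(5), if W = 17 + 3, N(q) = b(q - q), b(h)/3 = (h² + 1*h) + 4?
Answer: 9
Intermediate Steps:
b(h) = 12 + 3*h + 3*h² (b(h) = 3*((h² + 1*h) + 4) = 3*((h² + h) + 4) = 3*((h + h²) + 4) = 3*(4 + h + h²) = 12 + 3*h + 3*h²)
N(q) = 12 (N(q) = 12 + 3*(q - q) + 3*(q - q)² = 12 + 3*0 + 3*0² = 12 + 0 + 3*0 = 12 + 0 + 0 = 12)
W = 20
(-15/(W - 40))*N(5) = (-15/(20 - 40))*12 = (-15/(-20))*12 = -1/20*(-15)*12 = (¾)*12 = 9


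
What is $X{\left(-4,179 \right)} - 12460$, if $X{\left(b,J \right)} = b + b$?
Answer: $-12468$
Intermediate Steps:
$X{\left(b,J \right)} = 2 b$
$X{\left(-4,179 \right)} - 12460 = 2 \left(-4\right) - 12460 = -8 - 12460 = -12468$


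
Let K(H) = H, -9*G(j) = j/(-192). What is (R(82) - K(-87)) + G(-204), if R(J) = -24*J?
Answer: -270881/144 ≈ -1881.1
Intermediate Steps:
G(j) = j/1728 (G(j) = -j/(9*(-192)) = -j*(-1)/(9*192) = -(-1)*j/1728 = j/1728)
(R(82) - K(-87)) + G(-204) = (-24*82 - 1*(-87)) + (1/1728)*(-204) = (-1968 + 87) - 17/144 = -1881 - 17/144 = -270881/144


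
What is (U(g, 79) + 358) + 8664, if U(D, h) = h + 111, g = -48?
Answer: 9212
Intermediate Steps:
U(D, h) = 111 + h
(U(g, 79) + 358) + 8664 = ((111 + 79) + 358) + 8664 = (190 + 358) + 8664 = 548 + 8664 = 9212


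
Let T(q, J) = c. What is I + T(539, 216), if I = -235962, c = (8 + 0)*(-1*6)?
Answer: -236010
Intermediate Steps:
c = -48 (c = 8*(-6) = -48)
T(q, J) = -48
I + T(539, 216) = -235962 - 48 = -236010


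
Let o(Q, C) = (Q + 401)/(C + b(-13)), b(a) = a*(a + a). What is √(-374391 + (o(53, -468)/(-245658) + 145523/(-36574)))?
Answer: I*√7980746036219972291968110510/146001304995 ≈ 611.88*I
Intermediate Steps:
b(a) = 2*a² (b(a) = a*(2*a) = 2*a²)
o(Q, C) = (401 + Q)/(338 + C) (o(Q, C) = (Q + 401)/(C + 2*(-13)²) = (401 + Q)/(C + 2*169) = (401 + Q)/(C + 338) = (401 + Q)/(338 + C))
√(-374391 + (o(53, -468)/(-245658) + 145523/(-36574))) = √(-374391 + (((401 + 53)/(338 - 468))/(-245658) + 145523/(-36574))) = √(-374391 + ((454/(-130))*(-1/245658) + 145523*(-1/36574))) = √(-374391 + (-1/130*454*(-1/245658) - 145523/36574)) = √(-374391 + (-227/65*(-1/245658) - 145523/36574)) = √(-374391 + (227/15967770 - 145523/36574)) = √(-374391 - 580917372853/146001304995) = √(-54662155495755898/146001304995) = I*√7980746036219972291968110510/146001304995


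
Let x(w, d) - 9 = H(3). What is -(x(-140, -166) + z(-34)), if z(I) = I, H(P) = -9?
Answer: 34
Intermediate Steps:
x(w, d) = 0 (x(w, d) = 9 - 9 = 0)
-(x(-140, -166) + z(-34)) = -(0 - 34) = -1*(-34) = 34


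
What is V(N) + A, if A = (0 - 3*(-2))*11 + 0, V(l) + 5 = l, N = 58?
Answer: 119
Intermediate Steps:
V(l) = -5 + l
A = 66 (A = (0 + 6)*11 + 0 = 6*11 + 0 = 66 + 0 = 66)
V(N) + A = (-5 + 58) + 66 = 53 + 66 = 119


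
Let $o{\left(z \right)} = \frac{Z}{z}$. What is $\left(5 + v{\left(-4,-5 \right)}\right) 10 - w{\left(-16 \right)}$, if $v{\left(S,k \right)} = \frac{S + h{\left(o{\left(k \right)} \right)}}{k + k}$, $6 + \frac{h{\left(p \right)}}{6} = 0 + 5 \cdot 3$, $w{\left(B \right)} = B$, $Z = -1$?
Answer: $16$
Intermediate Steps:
$o{\left(z \right)} = - \frac{1}{z}$
$h{\left(p \right)} = 54$ ($h{\left(p \right)} = -36 + 6 \left(0 + 5 \cdot 3\right) = -36 + 6 \left(0 + 15\right) = -36 + 6 \cdot 15 = -36 + 90 = 54$)
$v{\left(S,k \right)} = \frac{54 + S}{2 k}$ ($v{\left(S,k \right)} = \frac{S + 54}{k + k} = \frac{54 + S}{2 k}$)
$\left(5 + v{\left(-4,-5 \right)}\right) 10 - w{\left(-16 \right)} = \left(5 + \frac{54 - 4}{2 \left(-5\right)}\right) 10 - -16 = \left(5 + \frac{1}{2} \left(- \frac{1}{5}\right) 50\right) 10 + 16 = \left(5 - 5\right) 10 + 16 = 0 \cdot 10 + 16 = 0 + 16 = 16$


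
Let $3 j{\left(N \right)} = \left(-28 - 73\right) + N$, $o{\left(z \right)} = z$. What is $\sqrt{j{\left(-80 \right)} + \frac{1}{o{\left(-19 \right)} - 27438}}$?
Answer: $\frac{2 i \sqrt{102340201530}}{82371} \approx 7.7675 i$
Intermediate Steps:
$j{\left(N \right)} = - \frac{101}{3} + \frac{N}{3}$ ($j{\left(N \right)} = \frac{\left(-28 - 73\right) + N}{3} = \frac{-101 + N}{3} = - \frac{101}{3} + \frac{N}{3}$)
$\sqrt{j{\left(-80 \right)} + \frac{1}{o{\left(-19 \right)} - 27438}} = \sqrt{\left(- \frac{101}{3} + \frac{1}{3} \left(-80\right)\right) + \frac{1}{-19 - 27438}} = \sqrt{\left(- \frac{101}{3} - \frac{80}{3}\right) + \frac{1}{-27457}} = \sqrt{- \frac{181}{3} - \frac{1}{27457}} = \sqrt{- \frac{4969720}{82371}} = \frac{2 i \sqrt{102340201530}}{82371}$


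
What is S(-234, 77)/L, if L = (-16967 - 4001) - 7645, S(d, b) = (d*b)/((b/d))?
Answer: -4212/2201 ≈ -1.9137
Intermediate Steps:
S(d, b) = d**2 (S(d, b) = (b*d)*(d/b) = d**2)
L = -28613 (L = -20968 - 7645 = -28613)
S(-234, 77)/L = (-234)**2/(-28613) = 54756*(-1/28613) = -4212/2201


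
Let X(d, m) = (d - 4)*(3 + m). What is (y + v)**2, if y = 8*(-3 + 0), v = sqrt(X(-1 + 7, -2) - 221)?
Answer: (24 - I*sqrt(219))**2 ≈ 357.0 - 710.33*I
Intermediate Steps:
X(d, m) = (-4 + d)*(3 + m)
v = I*sqrt(219) (v = sqrt((-12 - 4*(-2) + 3*(-1 + 7) + (-1 + 7)*(-2)) - 221) = sqrt((-12 + 8 + 3*6 + 6*(-2)) - 221) = sqrt((-12 + 8 + 18 - 12) - 221) = sqrt(2 - 221) = sqrt(-219) = I*sqrt(219) ≈ 14.799*I)
y = -24 (y = 8*(-3) = -24)
(y + v)**2 = (-24 + I*sqrt(219))**2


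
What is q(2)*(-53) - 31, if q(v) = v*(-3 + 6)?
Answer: -349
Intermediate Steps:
q(v) = 3*v (q(v) = v*3 = 3*v)
q(2)*(-53) - 31 = (3*2)*(-53) - 31 = 6*(-53) - 31 = -318 - 31 = -349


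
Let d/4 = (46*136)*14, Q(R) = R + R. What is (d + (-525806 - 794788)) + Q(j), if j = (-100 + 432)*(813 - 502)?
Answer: -763754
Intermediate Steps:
j = 103252 (j = 332*311 = 103252)
Q(R) = 2*R
d = 350336 (d = 4*((46*136)*14) = 4*(6256*14) = 4*87584 = 350336)
(d + (-525806 - 794788)) + Q(j) = (350336 + (-525806 - 794788)) + 2*103252 = (350336 - 1320594) + 206504 = -970258 + 206504 = -763754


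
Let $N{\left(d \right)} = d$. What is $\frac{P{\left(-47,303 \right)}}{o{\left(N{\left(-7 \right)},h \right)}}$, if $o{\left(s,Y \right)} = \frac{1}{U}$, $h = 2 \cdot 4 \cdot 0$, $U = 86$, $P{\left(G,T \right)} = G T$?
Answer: $-1224726$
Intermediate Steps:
$h = 0$ ($h = 8 \cdot 0 = 0$)
$o{\left(s,Y \right)} = \frac{1}{86}$
$\frac{P{\left(-47,303 \right)}}{o{\left(N{\left(-7 \right)},h \right)}} = \left(-47\right) 303 \frac{1}{\frac{1}{86}} = \left(-14241\right) 86 = -1224726$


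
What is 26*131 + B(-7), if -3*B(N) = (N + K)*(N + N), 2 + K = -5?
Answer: 10022/3 ≈ 3340.7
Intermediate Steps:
K = -7 (K = -2 - 5 = -7)
B(N) = -2*N*(-7 + N)/3 (B(N) = -(N - 7)*(N + N)/3 = -(-7 + N)*2*N/3 = -2*N*(-7 + N)/3)
26*131 + B(-7) = 26*131 + (⅔)*(-7)*(7 - 1*(-7)) = 3406 + (⅔)*(-7)*(7 + 7) = 3406 + (⅔)*(-7)*14 = 3406 - 196/3 = 10022/3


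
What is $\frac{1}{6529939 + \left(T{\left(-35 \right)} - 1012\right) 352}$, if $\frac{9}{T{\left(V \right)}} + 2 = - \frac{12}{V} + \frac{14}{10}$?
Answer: $\frac{1}{6161395} \approx 1.623 \cdot 10^{-7}$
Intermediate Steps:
$T{\left(V \right)} = \frac{9}{- \frac{3}{5} - \frac{12}{V}}$ ($T{\left(V \right)} = \frac{9}{-2 + \left(- \frac{12}{V} + \frac{14}{10}\right)} = \frac{9}{-2 + \left(- \frac{12}{V} + 14 \cdot \frac{1}{10}\right)} = \frac{9}{-2 + \left(- \frac{12}{V} + \frac{7}{5}\right)} = \frac{9}{-2 + \left(\frac{7}{5} - \frac{12}{V}\right)} = \frac{9}{- \frac{3}{5} - \frac{12}{V}}$)
$\frac{1}{6529939 + \left(T{\left(-35 \right)} - 1012\right) 352} = \frac{1}{6529939 + \left(\left(-15\right) \left(-35\right) \frac{1}{20 - 35} - 1012\right) 352} = \frac{1}{6529939 + \left(\left(-15\right) \left(-35\right) \frac{1}{-15} - 1012\right) 352} = \frac{1}{6529939 + \left(\left(-15\right) \left(-35\right) \left(- \frac{1}{15}\right) - 1012\right) 352} = \frac{1}{6529939 + \left(-35 - 1012\right) 352} = \frac{1}{6529939 - 368544} = \frac{1}{6161395}$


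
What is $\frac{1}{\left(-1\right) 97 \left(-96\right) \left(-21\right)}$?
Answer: $- \frac{1}{195552} \approx -5.1137 \cdot 10^{-6}$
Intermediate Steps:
$\frac{1}{\left(-1\right) 97 \left(-96\right) \left(-21\right)} = \frac{1}{\left(-97\right) \left(-96\right) \left(-21\right)} = \frac{1}{9312 \left(-21\right)} = \frac{1}{-195552} = - \frac{1}{195552}$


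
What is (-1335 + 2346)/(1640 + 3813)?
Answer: 1011/5453 ≈ 0.18540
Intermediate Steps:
(-1335 + 2346)/(1640 + 3813) = 1011/5453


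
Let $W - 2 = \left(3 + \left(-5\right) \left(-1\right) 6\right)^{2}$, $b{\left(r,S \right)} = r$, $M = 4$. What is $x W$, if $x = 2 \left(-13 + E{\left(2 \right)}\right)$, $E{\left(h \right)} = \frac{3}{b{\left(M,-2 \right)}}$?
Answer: $- \frac{53459}{2} \approx -26730.0$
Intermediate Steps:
$E{\left(h \right)} = \frac{3}{4}$
$x = - \frac{49}{2}$ ($x = 2 \left(-13 + \frac{3}{4}\right) = 2 \left(- \frac{49}{4}\right) = - \frac{49}{2} \approx -24.5$)
$W = 1091$ ($W = 2 + \left(3 + \left(-5\right) \left(-1\right) 6\right)^{2} = 2 + \left(3 + 5 \cdot 6\right)^{2} = 2 + \left(3 + 30\right)^{2} = 2 + 33^{2} = 2 + 1089 = 1091$)
$x W = \left(- \frac{49}{2}\right) 1091 = - \frac{53459}{2}$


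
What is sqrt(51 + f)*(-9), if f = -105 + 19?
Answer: -9*I*sqrt(35) ≈ -53.245*I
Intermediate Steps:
f = -86
sqrt(51 + f)*(-9) = sqrt(51 - 86)*(-9) = sqrt(-35)*(-9) = (I*sqrt(35))*(-9) = -9*I*sqrt(35)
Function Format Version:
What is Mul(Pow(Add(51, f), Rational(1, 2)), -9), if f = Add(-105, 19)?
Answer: Mul(-9, I, Pow(35, Rational(1, 2))) ≈ Mul(-53.245, I)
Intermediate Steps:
f = -86
Mul(Pow(Add(51, f), Rational(1, 2)), -9) = Mul(Pow(Add(51, -86), Rational(1, 2)), -9) = Mul(Pow(-35, Rational(1, 2)), -9) = Mul(Mul(I, Pow(35, Rational(1, 2))), -9) = Mul(-9, I, Pow(35, Rational(1, 2)))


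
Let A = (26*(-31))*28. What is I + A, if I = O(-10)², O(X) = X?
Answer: -22468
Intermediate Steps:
A = -22568 (A = -806*28 = -22568)
I = 100 (I = (-10)² = 100)
I + A = 100 - 22568 = -22468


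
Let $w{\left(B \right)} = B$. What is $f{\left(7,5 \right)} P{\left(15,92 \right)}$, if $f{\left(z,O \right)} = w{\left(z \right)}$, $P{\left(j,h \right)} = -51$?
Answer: $-357$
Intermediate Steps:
$f{\left(z,O \right)} = z$
$f{\left(7,5 \right)} P{\left(15,92 \right)} = 7 \left(-51\right) = -357$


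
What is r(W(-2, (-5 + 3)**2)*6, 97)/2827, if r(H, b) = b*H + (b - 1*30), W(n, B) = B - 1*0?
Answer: 2395/2827 ≈ 0.84719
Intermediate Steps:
W(n, B) = B (W(n, B) = B + 0 = B)
r(H, b) = -30 + b + H*b (r(H, b) = H*b + (b - 30) = H*b + (-30 + b) = -30 + b + H*b)
r(W(-2, (-5 + 3)**2)*6, 97)/2827 = (-30 + 97 + ((-5 + 3)**2*6)*97)/2827 = (-30 + 97 + ((-2)**2*6)*97)*(1/2827) = (-30 + 97 + (4*6)*97)*(1/2827) = (-30 + 97 + 24*97)*(1/2827) = (-30 + 97 + 2328)*(1/2827) = 2395*(1/2827) = 2395/2827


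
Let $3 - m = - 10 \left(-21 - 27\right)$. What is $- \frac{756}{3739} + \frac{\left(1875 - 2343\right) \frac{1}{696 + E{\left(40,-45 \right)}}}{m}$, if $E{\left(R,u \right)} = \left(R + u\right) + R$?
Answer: $- \frac{29095280}{144860077} \approx -0.20085$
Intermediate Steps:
$E{\left(R,u \right)} = u + 2 R$
$m = -477$ ($m = 3 - - 10 \left(-21 - 27\right) = 3 - \left(-10\right) \left(-48\right) = 3 - 480 = -477$)
$- \frac{756}{3739} + \frac{\left(1875 - 2343\right) \frac{1}{696 + E{\left(40,-45 \right)}}}{m} = - \frac{756}{3739} + \frac{\left(1875 - 2343\right) \frac{1}{696 + \left(-45 + 2 \cdot 40\right)}}{-477} = \left(-756\right) \frac{1}{3739} + - \frac{468}{696 + \left(-45 + 80\right)} \left(- \frac{1}{477}\right) = - \frac{756}{3739} + - \frac{468}{696 + 35} \left(- \frac{1}{477}\right) = - \frac{756}{3739} + - \frac{468}{731} \left(- \frac{1}{477}\right) = - \frac{756}{3739} + \left(-468\right) \frac{1}{731} \left(- \frac{1}{477}\right) = - \frac{756}{3739} - - \frac{52}{38743} = - \frac{756}{3739} + \frac{52}{38743} = - \frac{29095280}{144860077}$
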